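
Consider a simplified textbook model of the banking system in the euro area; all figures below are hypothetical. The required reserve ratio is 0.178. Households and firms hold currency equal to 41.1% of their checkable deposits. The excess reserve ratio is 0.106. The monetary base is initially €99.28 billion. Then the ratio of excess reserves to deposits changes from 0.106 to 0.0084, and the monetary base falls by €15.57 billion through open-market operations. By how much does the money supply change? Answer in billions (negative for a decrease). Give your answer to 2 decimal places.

-3.85 billion

Before: m₁ = (1 + 0.411) / (0.178 + 0.106 + 0.411) ≈ 2.03022, MB₁ = 99.28, so M₁ = 2.03022 × 99.28 ≈ 201.5602 billion.
After: m₂ = (1 + 0.411) / (0.178 + 0.0084 + 0.411) ≈ 2.36190, MB₂ = 99.28 − 15.57 = 83.71, so M₂ = 2.36190 × 83.71 ≈ 197.7146 billion.
ΔM = M₂ − M₁ = 197.7146 − 201.5602 = -3.8456 billion.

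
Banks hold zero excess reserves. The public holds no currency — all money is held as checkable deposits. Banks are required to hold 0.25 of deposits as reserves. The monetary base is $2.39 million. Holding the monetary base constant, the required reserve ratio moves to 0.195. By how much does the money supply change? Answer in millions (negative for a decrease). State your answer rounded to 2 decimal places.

Initially m₁ = 1 / (0.25) = 4, so M₁ = 4 × 2.39 = 9.56 million.
After the change m₂ = 1 / (0.195) ≈ 5.1282, so M₂ = 5.1282 × 2.39 ≈ 12.2564 million.
ΔM = M₂ − M₁ = 12.2564 − 9.56 = 2.6964 million.

$2.70 million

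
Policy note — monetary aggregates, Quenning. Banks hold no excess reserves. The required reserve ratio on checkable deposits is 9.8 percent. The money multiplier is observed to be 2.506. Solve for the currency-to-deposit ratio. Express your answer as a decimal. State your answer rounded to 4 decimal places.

Using m = 2.506. From m = (1 + c)/(c + rr + e), rearranging gives 1 + c = m·(c + rr + e), so c·(1 − m) = m·(rr + e) − 1.
Hence c = [m·(rr + e) − 1]/(1 − m) = [2.506 × (0.098 + 0) − 1] / (1 − 2.506) ≈ 0.500938.

0.5009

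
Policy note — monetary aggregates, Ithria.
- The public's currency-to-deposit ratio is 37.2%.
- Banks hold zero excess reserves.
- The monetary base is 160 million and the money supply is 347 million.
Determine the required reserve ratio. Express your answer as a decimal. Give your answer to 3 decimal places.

0.261

Using m = M/MB = 347/160 = 2.168750. Since m = (1 + c)/(c + rr + e), the denominator satisfies c + rr + e = (1 + c)/m = (1 + 0.372) / 2.168750 ≈ 0.632622.
With c = 0.372 and e = 0, the required reserve ratio is 0.632622 − 0.372 − 0 = 0.260622.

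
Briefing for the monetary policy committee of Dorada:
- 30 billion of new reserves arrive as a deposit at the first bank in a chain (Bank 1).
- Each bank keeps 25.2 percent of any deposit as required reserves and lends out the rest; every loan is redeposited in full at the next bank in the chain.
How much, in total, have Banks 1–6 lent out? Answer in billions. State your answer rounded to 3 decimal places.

Bank i lends (1 − rr)^i of the original deposit: Bank 1 lends 30·0.7480 = 22.4400, Bank 2 lends 30·0.7480² ≈ 16.7851, and so on.
Summing a geometric series: total = 30·[0.7480·(1 − 0.7480^6) / (1 − 0.7480)] ≈ 73.4509 billion.

73.451 billion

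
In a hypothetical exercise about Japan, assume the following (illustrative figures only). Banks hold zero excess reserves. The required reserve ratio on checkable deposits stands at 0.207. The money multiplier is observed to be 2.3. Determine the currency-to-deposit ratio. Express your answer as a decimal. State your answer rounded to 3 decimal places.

0.403

Using m = 2.3. From m = (1 + c)/(c + rr + e), rearranging gives 1 + c = m·(c + rr + e), so c·(1 − m) = m·(rr + e) − 1.
Hence c = [m·(rr + e) − 1]/(1 − m) = [2.3 × (0.207 + 0) − 1] / (1 − 2.3) = 0.403000.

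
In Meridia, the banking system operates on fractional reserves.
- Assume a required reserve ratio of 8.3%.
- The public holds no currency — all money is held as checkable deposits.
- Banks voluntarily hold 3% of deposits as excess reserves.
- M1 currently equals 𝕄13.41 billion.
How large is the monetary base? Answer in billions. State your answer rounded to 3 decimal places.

The money multiplier is m = 1 / (rr + e) = 1 / (0.083 + 0.03) ≈ 8.849558.
MB = M / m = 13.41 / 8.849558 ≈ 1.5153 billion.

𝕄1.515 billion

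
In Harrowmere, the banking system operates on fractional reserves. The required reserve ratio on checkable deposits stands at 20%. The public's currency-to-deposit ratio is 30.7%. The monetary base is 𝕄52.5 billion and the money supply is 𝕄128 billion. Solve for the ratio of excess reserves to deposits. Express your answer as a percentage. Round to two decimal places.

Using m = M/MB = 128/52.5 ≈ 2.438095. Since m = (1 + c)/(c + rr + e), the denominator satisfies c + rr + e = (1 + c)/m = (1 + 0.307) / 2.438095 ≈ 0.536074.
With c = 0.307 and rr = 0.2, the ratio of excess reserves to deposits is 0.536074 − 0.307 − 0.2 = 0.029074.

2.91%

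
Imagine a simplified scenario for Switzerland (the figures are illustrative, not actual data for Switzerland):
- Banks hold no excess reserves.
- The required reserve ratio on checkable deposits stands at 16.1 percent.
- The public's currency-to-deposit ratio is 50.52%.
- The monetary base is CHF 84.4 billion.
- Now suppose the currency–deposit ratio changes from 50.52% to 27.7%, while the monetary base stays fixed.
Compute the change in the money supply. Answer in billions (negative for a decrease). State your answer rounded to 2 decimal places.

CHF 55.38 billion

Initially m₁ = (1 + 0.5052) / (0.161 + 0.5052) ≈ 2.25938, so M₁ = 2.25938 × 84.4 ≈ 190.6917 billion.
After the change m₂ = (1 + 0.277) / (0.161 + 0.277) ≈ 2.91553, so M₂ = 2.91553 × 84.4 ≈ 246.0707 billion.
ΔM = M₂ − M₁ = 246.0707 − 190.6917 = 55.379 billion.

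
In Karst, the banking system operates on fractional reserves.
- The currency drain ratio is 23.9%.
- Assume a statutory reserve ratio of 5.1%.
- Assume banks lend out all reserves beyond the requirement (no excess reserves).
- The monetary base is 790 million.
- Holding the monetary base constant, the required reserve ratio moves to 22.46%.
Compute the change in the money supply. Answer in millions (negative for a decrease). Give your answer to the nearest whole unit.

-1264 million

Initially m₁ = (1 + 0.239) / (0.051 + 0.239) ≈ 4.2724, so M₁ = 4.2724 × 790 = 3375.196 million.
After the change m₂ = (1 + 0.239) / (0.2246 + 0.239) ≈ 2.6726, so M₂ = 2.6726 × 790 = 2111.354 million.
ΔM = M₂ − M₁ = 2111.354 − 3375.196 = -1263.842 million.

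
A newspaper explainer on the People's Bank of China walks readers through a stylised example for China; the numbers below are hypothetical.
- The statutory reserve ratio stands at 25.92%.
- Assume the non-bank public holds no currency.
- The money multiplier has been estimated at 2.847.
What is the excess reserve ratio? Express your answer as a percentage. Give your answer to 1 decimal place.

9.2%

Using m = 2.847. Since m = (1 + c)/(c + rr + e), the denominator satisfies c + rr + e = (1 + c)/m = (1 + 0) / 2.847 ≈ 0.351247.
With c = 0 and rr = 0.2592, the excess reserve ratio is 0.351247 − 0 − 0.2592 = 0.092047.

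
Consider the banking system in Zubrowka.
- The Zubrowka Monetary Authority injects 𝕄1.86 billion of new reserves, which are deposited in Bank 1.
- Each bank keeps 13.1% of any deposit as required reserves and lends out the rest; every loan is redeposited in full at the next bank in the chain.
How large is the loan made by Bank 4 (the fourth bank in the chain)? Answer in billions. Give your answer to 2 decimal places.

𝕄1.06 billion

Each bank lends a fraction (1 − rr) = 0.8690 of the deposit it receives, so Bank 4 receives 1.86·0.8690^3 and lends 1.86·0.8690^4 ≈ 1.0607 billion.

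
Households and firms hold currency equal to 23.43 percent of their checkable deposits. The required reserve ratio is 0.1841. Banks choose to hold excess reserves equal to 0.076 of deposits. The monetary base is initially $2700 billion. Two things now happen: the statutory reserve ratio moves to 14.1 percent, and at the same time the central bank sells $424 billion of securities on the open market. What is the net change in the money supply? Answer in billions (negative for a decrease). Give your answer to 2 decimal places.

-515.88 billion

Before: m₁ = (1 + 0.2343) / (0.1841 + 0.076 + 0.2343) ≈ 2.4965615, MB₁ = 2700, so M₁ = 2.4965615 × 2700 ≈ 6740.716 billion.
After: m₂ = (1 + 0.2343) / (0.141 + 0.076 + 0.2343) ≈ 2.7349878, MB₂ = 2700 − 424 = 2276, so M₂ = 2.7349878 × 2276 ≈ 6224.8322 billion.
ΔM = M₂ − M₁ = 6224.8322 − 6740.716 = -515.8838 billion.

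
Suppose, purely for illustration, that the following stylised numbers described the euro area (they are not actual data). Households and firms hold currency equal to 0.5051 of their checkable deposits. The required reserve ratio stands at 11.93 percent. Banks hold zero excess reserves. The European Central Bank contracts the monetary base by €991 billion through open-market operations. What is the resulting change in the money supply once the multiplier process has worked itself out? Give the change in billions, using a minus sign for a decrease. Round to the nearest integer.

-2389 billion

The money multiplier is m = (1 + c) / (rr + c) = (1 + 0.5051) / (0.1193 + 0.5051) ≈ 2.4105.
The sale removes 991 billion of base, so ΔM = m × ΔMB = 2.4105 × (−991) = -2388.8055 billion.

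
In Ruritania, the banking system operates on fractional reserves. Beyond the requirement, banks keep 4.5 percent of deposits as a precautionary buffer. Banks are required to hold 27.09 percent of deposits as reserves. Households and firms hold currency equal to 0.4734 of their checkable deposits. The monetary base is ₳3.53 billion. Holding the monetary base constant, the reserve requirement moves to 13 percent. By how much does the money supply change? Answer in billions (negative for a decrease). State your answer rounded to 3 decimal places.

Initially m₁ = (1 + 0.4734) / (0.2709 + 0.045 + 0.4734) ≈ 1.86672, so M₁ = 1.86672 × 3.53 ≈ 6.5895 billion.
After the change m₂ = (1 + 0.4734) / (0.13 + 0.045 + 0.4734) ≈ 2.27236, so M₂ = 2.27236 × 3.53 ≈ 8.0214 billion.
ΔM = M₂ − M₁ = 8.0214 − 6.5895 = 1.4319 billion.

₳1.432 billion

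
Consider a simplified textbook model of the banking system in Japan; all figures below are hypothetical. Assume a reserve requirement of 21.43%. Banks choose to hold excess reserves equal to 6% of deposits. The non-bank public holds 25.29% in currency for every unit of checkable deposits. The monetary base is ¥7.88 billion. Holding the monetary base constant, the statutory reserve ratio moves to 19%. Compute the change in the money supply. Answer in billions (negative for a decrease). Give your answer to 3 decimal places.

¥0.905 billion

Initially m₁ = (1 + 0.2529) / (0.2143 + 0.06 + 0.2529) ≈ 2.37652, so M₁ = 2.37652 × 7.88 ≈ 18.727 billion.
After the change m₂ = (1 + 0.2529) / (0.19 + 0.06 + 0.2529) ≈ 2.49135, so M₂ = 2.49135 × 7.88 ≈ 19.6318 billion.
ΔM = M₂ − M₁ = 19.6318 − 18.727 = 0.9048 billion.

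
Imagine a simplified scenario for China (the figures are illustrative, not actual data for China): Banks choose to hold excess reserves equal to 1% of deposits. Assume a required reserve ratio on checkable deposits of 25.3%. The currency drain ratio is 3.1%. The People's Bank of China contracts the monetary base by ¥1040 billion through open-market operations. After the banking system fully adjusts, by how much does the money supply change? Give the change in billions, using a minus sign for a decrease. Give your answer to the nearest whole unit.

-3647 billion

The money multiplier is m = (1 + c) / (rr + e + c) = (1 + 0.031) / (0.253 + 0.01 + 0.031) ≈ 3.50680.
The sale removes 1040 billion of base, so ΔM = m × ΔMB = 3.50680 × (−1040) = -3647.072 billion.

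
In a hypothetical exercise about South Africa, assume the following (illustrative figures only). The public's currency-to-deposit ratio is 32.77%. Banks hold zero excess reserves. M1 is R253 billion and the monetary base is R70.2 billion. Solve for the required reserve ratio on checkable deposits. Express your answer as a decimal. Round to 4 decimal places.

0.0407

Using m = M/MB = 253/70.2 ≈ 3.603989. Since m = (1 + c)/(c + rr + e), the denominator satisfies c + rr + e = (1 + c)/m = (1 + 0.3277) / 3.603989 ≈ 0.368397.
With c = 0.3277 and e = 0, the required reserve ratio on checkable deposits is 0.368397 − 0.3277 − 0 = 0.040697.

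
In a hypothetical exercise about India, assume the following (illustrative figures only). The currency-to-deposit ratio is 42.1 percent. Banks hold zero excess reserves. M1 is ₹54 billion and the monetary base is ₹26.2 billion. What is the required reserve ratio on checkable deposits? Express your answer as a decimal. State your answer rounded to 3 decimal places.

Using m = M/MB = 54/26.2 ≈ 2.061069. Since m = (1 + c)/(c + rr + e), the denominator satisfies c + rr + e = (1 + c)/m = (1 + 0.421) / 2.061069 ≈ 0.689448.
With c = 0.421 and e = 0, the required reserve ratio on checkable deposits is 0.689448 − 0.421 − 0 = 0.268448.

0.268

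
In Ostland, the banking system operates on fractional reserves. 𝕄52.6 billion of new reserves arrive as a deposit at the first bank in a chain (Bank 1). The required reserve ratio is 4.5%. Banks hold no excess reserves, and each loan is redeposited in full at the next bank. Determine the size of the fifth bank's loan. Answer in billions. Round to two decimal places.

𝕄41.78 billion

Each bank lends a fraction (1 − rr) = 0.9550 of the deposit it receives, so Bank 5 receives 52.6·0.9550^4 and lends 52.6·0.9550^5 ≈ 41.7833 billion.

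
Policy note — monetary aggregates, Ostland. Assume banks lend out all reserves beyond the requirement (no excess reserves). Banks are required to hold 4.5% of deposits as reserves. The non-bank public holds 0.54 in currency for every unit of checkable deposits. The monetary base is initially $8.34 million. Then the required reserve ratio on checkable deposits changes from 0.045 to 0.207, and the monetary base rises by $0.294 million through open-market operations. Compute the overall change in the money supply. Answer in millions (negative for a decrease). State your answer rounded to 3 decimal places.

-4.155 million

Before: m₁ = (1 + 0.54) / (0.045 + 0.54) ≈ 2.63248, MB₁ = 8.34, so M₁ = 2.63248 × 8.34 ≈ 21.9549 million.
After: m₂ = (1 + 0.54) / (0.207 + 0.54) ≈ 2.06158, MB₂ = 8.34 + 0.294 = 8.634, so M₂ = 2.06158 × 8.634 ≈ 17.7997 million.
ΔM = M₂ − M₁ = 17.7997 − 21.9549 = -4.1552 million.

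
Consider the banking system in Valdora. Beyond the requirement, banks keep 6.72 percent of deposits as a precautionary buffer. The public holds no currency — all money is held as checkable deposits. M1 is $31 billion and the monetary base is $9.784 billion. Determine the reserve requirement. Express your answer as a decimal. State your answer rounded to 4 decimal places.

0.2484

Using m = M/MB = 31/9.784 ≈ 3.168438. Since m = (1 + c)/(c + rr + e), the denominator satisfies c + rr + e = (1 + c)/m = (1 + 0) / 3.168438 ≈ 0.315613.
With c = 0 and e = 0.0672, the reserve requirement is 0.315613 − 0 − 0.0672 = 0.248413.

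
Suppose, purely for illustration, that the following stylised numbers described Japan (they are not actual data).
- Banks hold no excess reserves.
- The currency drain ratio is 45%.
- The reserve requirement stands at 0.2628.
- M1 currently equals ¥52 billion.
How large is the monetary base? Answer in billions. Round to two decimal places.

¥25.56 billion

The money multiplier is m = (1 + c) / (rr + c) = (1 + 0.45) / (0.2628 + 0.45) ≈ 2.03423.
MB = M / m = 52 / 2.03423 ≈ 25.5625 billion.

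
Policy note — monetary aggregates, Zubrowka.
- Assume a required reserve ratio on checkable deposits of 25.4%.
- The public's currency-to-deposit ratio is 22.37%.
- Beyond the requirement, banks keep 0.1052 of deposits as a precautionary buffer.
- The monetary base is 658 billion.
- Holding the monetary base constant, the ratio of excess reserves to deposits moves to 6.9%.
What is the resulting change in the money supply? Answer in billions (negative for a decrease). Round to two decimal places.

91.47 billion

Initially m₁ = (1 + 0.2237) / (0.254 + 0.1052 + 0.2237) ≈ 2.099331, so M₁ = 2.099331 × 658 ≈ 1381.3598 billion.
After the change m₂ = (1 + 0.2237) / (0.254 + 0.069 + 0.2237) ≈ 2.238339, so M₂ = 2.238339 × 658 ≈ 1472.8271 billion.
ΔM = M₂ − M₁ = 1472.8271 − 1381.3598 = 91.4673 billion.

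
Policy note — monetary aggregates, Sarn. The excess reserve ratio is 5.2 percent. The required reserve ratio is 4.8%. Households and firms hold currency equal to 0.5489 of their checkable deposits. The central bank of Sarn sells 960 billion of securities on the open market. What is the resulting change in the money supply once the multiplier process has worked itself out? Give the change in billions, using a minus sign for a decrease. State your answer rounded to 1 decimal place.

-2291.5 billion

The money multiplier is m = (1 + c) / (rr + e + c) = (1 + 0.5489) / (0.048 + 0.052 + 0.5489) ≈ 2.38696.
The sale removes 960 billion of base, so ΔM = m × ΔMB = 2.38696 × (−960) = -2291.4816 billion.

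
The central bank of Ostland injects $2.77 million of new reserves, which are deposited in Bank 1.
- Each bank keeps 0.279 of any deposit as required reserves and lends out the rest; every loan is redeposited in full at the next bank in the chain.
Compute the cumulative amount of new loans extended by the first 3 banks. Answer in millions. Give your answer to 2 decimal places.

Bank i lends (1 − rr)^i of the original deposit: Bank 1 lends 2.77·0.7210 ≈ 1.9972, Bank 2 lends 2.77·0.7210² ≈ 1.4400, and so on.
Summing a geometric series: total = 2.77·[0.7210·(1 − 0.7210^3) / (1 − 0.7210)] ≈ 4.4753 million.

$4.48 million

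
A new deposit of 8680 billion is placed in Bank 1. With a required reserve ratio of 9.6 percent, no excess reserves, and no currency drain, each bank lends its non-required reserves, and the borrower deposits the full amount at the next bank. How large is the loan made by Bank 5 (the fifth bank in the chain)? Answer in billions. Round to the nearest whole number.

Each bank lends a fraction (1 − rr) = 0.9040 of the deposit it receives, so Bank 5 receives 8680·0.9040^4 and lends 8680·0.9040^5 ≈ 5240.3691 billion.

5240 billion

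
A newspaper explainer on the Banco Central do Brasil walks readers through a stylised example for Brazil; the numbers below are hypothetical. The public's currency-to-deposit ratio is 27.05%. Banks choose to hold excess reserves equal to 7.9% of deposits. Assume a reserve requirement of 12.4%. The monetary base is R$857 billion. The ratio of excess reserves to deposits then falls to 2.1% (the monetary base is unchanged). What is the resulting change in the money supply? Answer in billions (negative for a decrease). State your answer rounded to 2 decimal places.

R$320.99 billion

Initially m₁ = (1 + 0.2705) / (0.124 + 0.079 + 0.2705) ≈ 2.683210, so M₁ = 2.683210 × 857 ≈ 2299.511 billion.
After the change m₂ = (1 + 0.2705) / (0.124 + 0.021 + 0.2705) ≈ 3.057762, so M₂ = 3.057762 × 857 ≈ 2620.502 billion.
ΔM = M₂ − M₁ = 2620.502 − 2299.511 = 320.991 billion.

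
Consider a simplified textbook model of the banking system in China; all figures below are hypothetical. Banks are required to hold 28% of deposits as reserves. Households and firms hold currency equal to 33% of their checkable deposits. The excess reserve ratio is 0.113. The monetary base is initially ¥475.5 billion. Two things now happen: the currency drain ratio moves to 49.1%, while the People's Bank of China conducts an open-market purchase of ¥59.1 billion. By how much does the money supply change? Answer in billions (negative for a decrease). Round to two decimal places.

¥26.97 billion

Before: m₁ = (1 + 0.33) / (0.28 + 0.113 + 0.33) ≈ 1.839557, MB₁ = 475.5, so M₁ = 1.839557 × 475.5 ≈ 874.7094 billion.
After: m₂ = (1 + 0.491) / (0.28 + 0.113 + 0.491) ≈ 1.686652, MB₂ = 475.5 + 59.1 = 534.6, so M₂ = 1.686652 × 534.6 ≈ 901.6842 billion.
ΔM = M₂ − M₁ = 901.6842 − 874.7094 = 26.9748 billion.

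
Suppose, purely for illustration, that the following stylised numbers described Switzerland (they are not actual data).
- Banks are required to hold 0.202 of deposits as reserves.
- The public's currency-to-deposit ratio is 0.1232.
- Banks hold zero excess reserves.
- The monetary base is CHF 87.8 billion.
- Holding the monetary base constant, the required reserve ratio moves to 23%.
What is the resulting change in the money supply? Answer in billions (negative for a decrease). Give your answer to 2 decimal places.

-24.04 billion

Initially m₁ = (1 + 0.1232) / (0.202 + 0.1232) ≈ 3.45387, so M₁ = 3.45387 × 87.8 ≈ 303.2498 billion.
After the change m₂ = (1 + 0.1232) / (0.23 + 0.1232) ≈ 3.18007, so M₂ = 3.18007 × 87.8 ≈ 279.2101 billion.
ΔM = M₂ − M₁ = 279.2101 − 303.2498 = -24.0397 billion.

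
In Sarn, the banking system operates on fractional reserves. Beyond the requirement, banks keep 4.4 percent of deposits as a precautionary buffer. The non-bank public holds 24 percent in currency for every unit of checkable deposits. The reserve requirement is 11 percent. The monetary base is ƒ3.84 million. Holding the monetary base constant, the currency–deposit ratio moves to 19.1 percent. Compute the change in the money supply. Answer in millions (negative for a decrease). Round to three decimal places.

ƒ1.171 million

Initially m₁ = (1 + 0.24) / (0.11 + 0.044 + 0.24) ≈ 3.14721, so M₁ = 3.14721 × 3.84 ≈ 12.0853 million.
After the change m₂ = (1 + 0.191) / (0.11 + 0.044 + 0.191) ≈ 3.45217, so M₂ = 3.45217 × 3.84 ≈ 13.2563 million.
ΔM = M₂ − M₁ = 13.2563 − 12.0853 = 1.171 million.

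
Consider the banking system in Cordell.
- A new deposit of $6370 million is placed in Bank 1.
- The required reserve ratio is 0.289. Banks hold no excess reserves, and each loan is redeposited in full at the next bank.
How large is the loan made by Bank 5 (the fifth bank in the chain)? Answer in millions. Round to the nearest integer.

$1157 million

Each bank lends a fraction (1 − rr) = 0.7110 of the deposit it receives, so Bank 5 receives 6370·0.7110^4 and lends 6370·0.7110^5 ≈ 1157.4105 million.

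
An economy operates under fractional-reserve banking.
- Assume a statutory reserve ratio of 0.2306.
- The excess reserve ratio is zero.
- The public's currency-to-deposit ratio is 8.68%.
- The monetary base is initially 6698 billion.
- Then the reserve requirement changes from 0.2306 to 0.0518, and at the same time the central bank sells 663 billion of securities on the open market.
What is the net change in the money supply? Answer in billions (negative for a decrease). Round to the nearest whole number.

24388 billion

Before: m₁ = (1 + 0.0868) / (0.2306 + 0.0868) ≈ 3.42407, MB₁ = 6698, so M₁ = 3.42407 × 6698 ≈ 22934.4209 billion.
After: m₂ = (1 + 0.0868) / (0.0518 + 0.0868) ≈ 7.84127, MB₂ = 6698 − 663 = 6035, so M₂ = 7.84127 × 6035 ≈ 47322.0644 billion.
ΔM = M₂ − M₁ = 47322.0644 − 22934.4209 = 24387.6435 billion.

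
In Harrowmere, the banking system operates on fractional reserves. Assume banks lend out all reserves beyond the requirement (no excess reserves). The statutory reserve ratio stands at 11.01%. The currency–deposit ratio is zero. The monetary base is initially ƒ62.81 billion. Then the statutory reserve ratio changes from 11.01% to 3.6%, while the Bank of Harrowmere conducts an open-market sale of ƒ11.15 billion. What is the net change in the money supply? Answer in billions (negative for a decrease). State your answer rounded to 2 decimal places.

Before: m₁ = 1 / (0.1101) ≈ 9.08265, MB₁ = 62.81, so M₁ = 9.08265 × 62.81 ≈ 570.4812 billion.
After: m₂ = 1 / (0.036) ≈ 27.77778, MB₂ = 62.81 − 11.15 = 51.66, so M₂ = 27.77778 × 51.66 ≈ 1435.0001 billion.
ΔM = M₂ − M₁ = 1435.0001 − 570.4812 = 864.5189 billion.

ƒ864.52 billion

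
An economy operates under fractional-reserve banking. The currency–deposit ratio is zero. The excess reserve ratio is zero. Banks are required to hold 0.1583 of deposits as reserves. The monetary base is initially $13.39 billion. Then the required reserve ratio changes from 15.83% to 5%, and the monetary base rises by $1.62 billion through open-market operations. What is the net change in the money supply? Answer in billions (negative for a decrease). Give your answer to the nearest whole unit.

$216 billion

Before: m₁ = 1 / (0.1583) ≈ 6.3171, MB₁ = 13.39, so M₁ = 6.3171 × 13.39 ≈ 84.586 billion.
After: m₂ = 1 / (0.05) = 20, MB₂ = 13.39 + 1.62 = 15.01, so M₂ = 20 × 15.01 = 300.2 billion.
ΔM = M₂ − M₁ = 300.2 − 84.586 = 215.614 billion.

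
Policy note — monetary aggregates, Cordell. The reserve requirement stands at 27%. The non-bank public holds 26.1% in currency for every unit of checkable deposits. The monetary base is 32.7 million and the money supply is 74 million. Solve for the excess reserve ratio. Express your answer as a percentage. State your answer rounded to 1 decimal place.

2.6%

Using m = M/MB = 74/32.7 ≈ 2.262997. Since m = (1 + c)/(c + rr + e), the denominator satisfies c + rr + e = (1 + c)/m = (1 + 0.261) / 2.262997 ≈ 0.557226.
With c = 0.261 and rr = 0.27, the excess reserve ratio is 0.557226 − 0.261 − 0.27 = 0.026226.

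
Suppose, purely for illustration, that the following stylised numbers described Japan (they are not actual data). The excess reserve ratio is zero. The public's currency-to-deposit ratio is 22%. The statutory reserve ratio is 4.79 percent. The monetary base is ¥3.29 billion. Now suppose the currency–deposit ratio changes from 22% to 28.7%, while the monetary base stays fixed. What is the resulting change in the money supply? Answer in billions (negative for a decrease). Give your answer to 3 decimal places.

Initially m₁ = (1 + 0.22) / (0.0479 + 0.22) ≈ 4.55394, so M₁ = 4.55394 × 3.29 ≈ 14.9825 billion.
After the change m₂ = (1 + 0.287) / (0.0479 + 0.287) ≈ 3.84294, so M₂ = 3.84294 × 3.29 ≈ 12.6433 billion.
ΔM = M₂ − M₁ = 12.6433 − 14.9825 = -2.3392 billion.

-2.339 billion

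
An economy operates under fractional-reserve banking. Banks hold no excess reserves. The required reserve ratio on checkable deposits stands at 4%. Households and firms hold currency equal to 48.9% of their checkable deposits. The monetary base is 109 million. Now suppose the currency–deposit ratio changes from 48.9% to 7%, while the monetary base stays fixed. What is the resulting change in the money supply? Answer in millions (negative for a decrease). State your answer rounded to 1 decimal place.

753.5 million

Initially m₁ = (1 + 0.489) / (0.04 + 0.489) ≈ 2.81474, so M₁ = 2.81474 × 109 ≈ 306.8067 million.
After the change m₂ = (1 + 0.07) / (0.04 + 0.07) ≈ 9.72727, so M₂ = 9.72727 × 109 ≈ 1060.2724 million.
ΔM = M₂ − M₁ = 1060.2724 − 306.8067 = 753.4657 million.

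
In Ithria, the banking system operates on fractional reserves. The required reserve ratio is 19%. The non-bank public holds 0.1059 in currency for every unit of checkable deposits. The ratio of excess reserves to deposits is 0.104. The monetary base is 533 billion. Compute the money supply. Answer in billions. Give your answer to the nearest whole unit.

The money multiplier is m = (1 + c) / (rr + e + c) = (1 + 0.1059) / (0.19 + 0.104 + 0.1059) ≈ 2.7654.
So M = m × MB = 2.7654 × 533 = 1473.9582 billion.

1474 billion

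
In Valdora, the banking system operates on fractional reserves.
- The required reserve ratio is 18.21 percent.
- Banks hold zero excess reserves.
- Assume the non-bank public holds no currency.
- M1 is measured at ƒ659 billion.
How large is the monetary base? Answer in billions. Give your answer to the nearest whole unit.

ƒ120 billion

With no currency drain and no excess reserves, the money multiplier is m = 1/rr = 1/0.1821 ≈ 5.4915.
The monetary base is MB = M / m = 659 / 5.4915 ≈ 120.0036 billion.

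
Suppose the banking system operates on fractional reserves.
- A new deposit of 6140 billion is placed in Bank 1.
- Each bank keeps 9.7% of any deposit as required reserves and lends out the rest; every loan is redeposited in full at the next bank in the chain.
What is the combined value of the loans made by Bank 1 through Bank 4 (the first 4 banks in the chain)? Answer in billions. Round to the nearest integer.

19154 billion

Bank i lends (1 − rr)^i of the original deposit: Bank 1 lends 6140·0.9030 = 5544.4200, Bank 2 lends 6140·0.9030² ≈ 5006.6113, and so on.
Summing a geometric series: total = 6140·[0.9030·(1 − 0.9030^4) / (1 − 0.9030)] ≈ 19154.4371 billion.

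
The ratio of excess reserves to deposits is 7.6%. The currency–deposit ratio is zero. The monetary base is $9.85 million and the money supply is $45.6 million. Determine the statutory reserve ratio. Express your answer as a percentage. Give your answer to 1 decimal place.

14.0%

Using m = M/MB = 45.6/9.85 ≈ 4.629442. Since m = (1 + c)/(c + rr + e), the denominator satisfies c + rr + e = (1 + c)/m = (1 + 0) / 4.629442 ≈ 0.216009.
With c = 0 and e = 0.076, the statutory reserve ratio is 0.216009 − 0 − 0.076 = 0.140009.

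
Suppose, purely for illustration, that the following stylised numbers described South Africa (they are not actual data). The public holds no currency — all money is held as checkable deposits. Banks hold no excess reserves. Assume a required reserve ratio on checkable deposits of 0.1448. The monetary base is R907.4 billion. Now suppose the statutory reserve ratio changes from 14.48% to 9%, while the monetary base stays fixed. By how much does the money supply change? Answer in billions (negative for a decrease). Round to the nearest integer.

R3816 billion

Initially m₁ = 1 / (0.1448) ≈ 6.9061, so M₁ = 6.9061 × 907.4 ≈ 6266.5951 billion.
After the change m₂ = 1 / (0.09) ≈ 11.1111, so M₂ = 11.1111 × 907.4 ≈ 10082.2121 billion.
ΔM = M₂ − M₁ = 10082.2121 − 6266.5951 = 3815.617 billion.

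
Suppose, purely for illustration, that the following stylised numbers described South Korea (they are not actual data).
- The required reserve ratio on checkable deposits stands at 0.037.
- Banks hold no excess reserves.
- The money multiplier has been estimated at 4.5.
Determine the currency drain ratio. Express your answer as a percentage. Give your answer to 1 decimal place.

Using m = 4.5. From m = (1 + c)/(c + rr + e), rearranging gives 1 + c = m·(c + rr + e), so c·(1 − m) = m·(rr + e) − 1.
Hence c = [m·(rr + e) − 1]/(1 − m) = [4.5 × (0.037 + 0) − 1] / (1 − 4.5) ≈ 0.238143.

23.8%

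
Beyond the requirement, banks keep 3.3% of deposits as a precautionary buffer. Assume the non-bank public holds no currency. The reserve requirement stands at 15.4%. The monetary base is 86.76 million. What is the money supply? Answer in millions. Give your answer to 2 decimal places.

463.96 million

The money multiplier is m = 1 / (rr + e) = 1 / (0.154 + 0.033) ≈ 5.34759.
So M = m × MB = 5.34759 × 86.76 ≈ 463.9569 million.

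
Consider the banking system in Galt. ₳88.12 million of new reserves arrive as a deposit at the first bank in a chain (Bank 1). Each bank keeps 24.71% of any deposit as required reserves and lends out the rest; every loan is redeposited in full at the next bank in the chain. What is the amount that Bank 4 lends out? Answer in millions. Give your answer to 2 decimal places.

Each bank lends a fraction (1 − rr) = 0.7529 of the deposit it receives, so Bank 4 receives 88.12·0.7529^3 and lends 88.12·0.7529^4 ≈ 28.3155 million.

₳28.32 million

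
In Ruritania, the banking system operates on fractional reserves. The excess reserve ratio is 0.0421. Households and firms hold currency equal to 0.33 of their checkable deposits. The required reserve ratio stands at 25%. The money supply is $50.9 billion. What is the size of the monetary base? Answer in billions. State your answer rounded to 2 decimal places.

The money multiplier is m = (1 + c) / (rr + e + c) = (1 + 0.33) / (0.25 + 0.0421 + 0.33) ≈ 2.13792.
MB = M / m = 50.9 / 2.13792 ≈ 23.8082 billion.

$23.81 billion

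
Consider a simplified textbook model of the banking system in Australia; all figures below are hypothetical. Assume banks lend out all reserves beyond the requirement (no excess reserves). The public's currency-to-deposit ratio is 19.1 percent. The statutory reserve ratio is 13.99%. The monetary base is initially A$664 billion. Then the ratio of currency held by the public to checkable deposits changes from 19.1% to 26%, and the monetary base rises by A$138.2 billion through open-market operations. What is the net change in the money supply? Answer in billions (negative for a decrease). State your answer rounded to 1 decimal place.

Before: m₁ = (1 + 0.191) / (0.1399 + 0.191) ≈ 3.59927, MB₁ = 664, so M₁ = 3.59927 × 664 ≈ 2389.9153 billion.
After: m₂ = (1 + 0.26) / (0.1399 + 0.26) ≈ 3.15079, MB₂ = 664 + 138.2 = 802.2, so M₂ = 3.15079 × 802.2 ≈ 2527.5637 billion.
ΔM = M₂ − M₁ = 2527.5637 − 2389.9153 = 137.6484 billion.

A$137.6 billion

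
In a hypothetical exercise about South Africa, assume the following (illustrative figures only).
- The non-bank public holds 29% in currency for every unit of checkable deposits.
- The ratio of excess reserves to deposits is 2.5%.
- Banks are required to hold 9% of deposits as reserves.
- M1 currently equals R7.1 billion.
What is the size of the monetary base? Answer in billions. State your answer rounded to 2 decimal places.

R2.23 billion

The money multiplier is m = (1 + c) / (rr + e + c) = (1 + 0.29) / (0.09 + 0.025 + 0.29) ≈ 3.1852.
MB = M / m = 7.1 / 3.1852 ≈ 2.2291 billion.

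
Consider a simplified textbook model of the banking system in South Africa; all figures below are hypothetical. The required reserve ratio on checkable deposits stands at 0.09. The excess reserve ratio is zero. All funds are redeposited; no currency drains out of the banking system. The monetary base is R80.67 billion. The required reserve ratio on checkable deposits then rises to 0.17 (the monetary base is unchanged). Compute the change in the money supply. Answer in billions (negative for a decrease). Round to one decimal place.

-421.8 billion

Initially m₁ = 1 / (0.09) ≈ 11.1111, so M₁ = 11.1111 × 80.67 ≈ 896.3324 billion.
After the change m₂ = 1 / (0.17) ≈ 5.8824, so M₂ = 5.8824 × 80.67 ≈ 474.5332 billion.
ΔM = M₂ − M₁ = 474.5332 − 896.3324 = -421.7992 billion.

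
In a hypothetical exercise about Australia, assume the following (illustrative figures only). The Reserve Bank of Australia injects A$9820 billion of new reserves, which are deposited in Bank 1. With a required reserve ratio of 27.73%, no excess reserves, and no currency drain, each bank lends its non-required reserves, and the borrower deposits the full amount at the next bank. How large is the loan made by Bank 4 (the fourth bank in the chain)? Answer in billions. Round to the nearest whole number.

Each bank lends a fraction (1 − rr) = 0.7227 of the deposit it receives, so Bank 4 receives 9820·0.7227^3 and lends 9820·0.7227^4 ≈ 2678.8211 billion.

A$2679 billion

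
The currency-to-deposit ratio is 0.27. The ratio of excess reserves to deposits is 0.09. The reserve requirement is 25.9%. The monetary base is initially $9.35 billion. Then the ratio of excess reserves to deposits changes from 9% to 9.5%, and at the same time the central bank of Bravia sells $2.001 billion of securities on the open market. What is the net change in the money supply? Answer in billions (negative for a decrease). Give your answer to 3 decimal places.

Before: m₁ = (1 + 0.27) / (0.259 + 0.09 + 0.27) ≈ 2.05170, MB₁ = 9.35, so M₁ = 2.05170 × 9.35 ≈ 19.1834 billion.
After: m₂ = (1 + 0.27) / (0.259 + 0.095 + 0.27) ≈ 2.03526, MB₂ = 9.35 − 2.001 = 7.349, so M₂ = 2.03526 × 7.349 ≈ 14.9571 billion.
ΔM = M₂ − M₁ = 14.9571 − 19.1834 = -4.2263 billion.

-4.226 billion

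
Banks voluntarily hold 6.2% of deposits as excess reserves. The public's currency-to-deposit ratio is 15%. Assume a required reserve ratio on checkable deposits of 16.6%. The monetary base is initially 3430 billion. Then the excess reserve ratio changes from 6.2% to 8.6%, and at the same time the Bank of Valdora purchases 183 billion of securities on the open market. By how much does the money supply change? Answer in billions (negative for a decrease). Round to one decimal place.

-99.5 billion

Before: m₁ = (1 + 0.15) / (0.166 + 0.062 + 0.15) ≈ 3.042328, MB₁ = 3430, so M₁ = 3.042328 × 3430 ≈ 10435.185 billion.
After: m₂ = (1 + 0.15) / (0.166 + 0.086 + 0.15) ≈ 2.860697, MB₂ = 3430 + 183 = 3613, so M₂ = 2.860697 × 3613 ≈ 10335.6983 billion.
ΔM = M₂ − M₁ = 10335.6983 − 10435.185 = -99.4867 billion.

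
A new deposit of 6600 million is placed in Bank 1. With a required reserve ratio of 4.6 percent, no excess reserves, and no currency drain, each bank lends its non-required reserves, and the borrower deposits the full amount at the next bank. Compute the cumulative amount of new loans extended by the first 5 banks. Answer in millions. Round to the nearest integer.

Bank i lends (1 − rr)^i of the original deposit: Bank 1 lends 6600·0.9540 = 6296.4000, Bank 2 lends 6600·0.9540² = 6006.7656, and so on.
Summing a geometric series: total = 6600·[0.9540·(1 − 0.9540^5) / (1 − 0.9540)] ≈ 28715.8517 million.

28716 million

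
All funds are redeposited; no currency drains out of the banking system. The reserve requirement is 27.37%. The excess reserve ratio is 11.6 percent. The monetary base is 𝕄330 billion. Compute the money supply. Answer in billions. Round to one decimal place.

𝕄846.8 billion

The money multiplier is m = 1 / (rr + e) = 1 / (0.2737 + 0.116) ≈ 2.56608.
So M = m × MB = 2.56608 × 330 = 846.8064 billion.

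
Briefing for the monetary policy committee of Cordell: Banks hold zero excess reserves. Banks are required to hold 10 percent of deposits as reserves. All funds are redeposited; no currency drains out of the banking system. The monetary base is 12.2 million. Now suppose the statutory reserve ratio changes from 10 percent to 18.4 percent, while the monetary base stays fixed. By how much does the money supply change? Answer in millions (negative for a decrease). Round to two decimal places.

Initially m₁ = 1 / (0.1) = 10, so M₁ = 10 × 12.2 = 122 million.
After the change m₂ = 1 / (0.184) ≈ 5.43478, so M₂ = 5.43478 × 12.2 ≈ 66.3043 million.
ΔM = M₂ − M₁ = 66.3043 − 122 = -55.6957 million.

-55.70 million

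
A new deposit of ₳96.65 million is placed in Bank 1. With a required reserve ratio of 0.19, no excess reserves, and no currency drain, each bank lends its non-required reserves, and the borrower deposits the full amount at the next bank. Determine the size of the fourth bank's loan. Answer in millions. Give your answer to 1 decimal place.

₳41.6 million

Each bank lends a fraction (1 − rr) = 0.8100 of the deposit it receives, so Bank 4 receives 96.65·0.8100^3 and lends 96.65·0.8100^4 ≈ 41.6047 million.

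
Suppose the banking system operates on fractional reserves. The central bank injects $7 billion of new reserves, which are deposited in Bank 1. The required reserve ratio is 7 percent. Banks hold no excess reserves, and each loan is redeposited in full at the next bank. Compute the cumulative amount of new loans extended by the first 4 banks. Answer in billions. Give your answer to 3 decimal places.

Bank i lends (1 − rr)^i of the original deposit: Bank 1 lends 7·0.9300 = 6.5100, Bank 2 lends 7·0.9300² = 6.0543, and so on.
Summing a geometric series: total = 7·[0.9300·(1 − 0.9300^4) / (1 − 0.9300)] ≈ 23.4312 billion.

$23.431 billion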